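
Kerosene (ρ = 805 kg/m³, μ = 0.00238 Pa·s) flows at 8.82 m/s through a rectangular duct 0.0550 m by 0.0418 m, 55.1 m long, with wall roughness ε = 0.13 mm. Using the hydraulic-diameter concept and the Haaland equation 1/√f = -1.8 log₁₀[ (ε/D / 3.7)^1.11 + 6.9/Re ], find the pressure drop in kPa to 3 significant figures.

ΔP ≈ 960 kPa

Hydraulic diameter D_h = 4A/P = 4·(0.055·0.0418)/(2·(0.055+0.0418)) = 0.009196/0.1936 = 0.0475 m.
Re = ρVD_h/μ = 805·8.82·0.0475/0.00238 = 1.417e+05.
ε/D_h = 0.00013/0.0475 = 0.00274; Haaland gives 1/√f = -1.8 log₁₀[0.000335+4.87e-05] = 6.149, so f = 0.02644.
ΔP = f(L/D_h)(ρV²/2) = 0.02644·55.1/0.0475·3.131e+04 = 9.605e+05 Pa.
ΔP = 960 kPa.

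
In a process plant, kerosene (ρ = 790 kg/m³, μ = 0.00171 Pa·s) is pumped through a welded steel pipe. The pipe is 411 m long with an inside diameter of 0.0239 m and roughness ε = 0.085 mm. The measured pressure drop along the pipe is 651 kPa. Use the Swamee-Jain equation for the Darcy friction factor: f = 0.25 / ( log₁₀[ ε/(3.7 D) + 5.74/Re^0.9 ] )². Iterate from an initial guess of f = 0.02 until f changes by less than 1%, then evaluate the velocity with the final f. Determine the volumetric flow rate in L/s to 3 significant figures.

Rearranging Darcy-Weisbach: V = √(2·ΔP·D/(f·L·ρ)). With ε/D = 8.5e-05/0.0239 = 0.00356, iterate starting from f = 0.02:
  f = 0.02 → V = √(2·6.51e+05·0.0239/(0.02·411·790)) = 2.189 m/s; Re = ρVD/μ = 2.417e+04; f → 0.03206
  f = 0.03206 → V = 1.729 m/s; Re = 1.909e+04; f → 0.03299
  f = 0.03299 → V = 1.704 m/s; Re = 1.882e+04; f → 0.03305
Converged (Δf/f < 1%). With the final f = 0.03305: V = √(2·6.51e+05·0.0239/(0.03305·411·790)) = 1.703 m/s.
Q = V·A = 1.703·(π/4·0.0239²) = 0.0007639 m³/s = 0.764 L/s.

Q ≈ 0.764 L/s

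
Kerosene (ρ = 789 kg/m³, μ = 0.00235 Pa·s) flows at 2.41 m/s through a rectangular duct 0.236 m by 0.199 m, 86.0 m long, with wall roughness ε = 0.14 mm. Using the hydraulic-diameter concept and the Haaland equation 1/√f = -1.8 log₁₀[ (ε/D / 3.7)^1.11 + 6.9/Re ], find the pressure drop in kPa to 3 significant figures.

ΔP ≈ 17.9 kPa

Hydraulic diameter D_h = 4A/P = 4·(0.236·0.199)/(2·(0.236+0.199)) = 0.1879/0.87 = 0.2159 m.
Re = ρVD_h/μ = 789·2.41·0.2159/0.00235 = 1.747e+05.
ε/D_h = 0.00014/0.2159 = 0.000648; Haaland gives 1/√f = -1.8 log₁₀[6.77e-05+3.95e-05] = 7.146, so f = 0.01958.
ΔP = f(L/D_h)(ρV²/2) = 0.01958·86/0.2159·2291 = 1.787e+04 Pa.
ΔP = 17.9 kPa.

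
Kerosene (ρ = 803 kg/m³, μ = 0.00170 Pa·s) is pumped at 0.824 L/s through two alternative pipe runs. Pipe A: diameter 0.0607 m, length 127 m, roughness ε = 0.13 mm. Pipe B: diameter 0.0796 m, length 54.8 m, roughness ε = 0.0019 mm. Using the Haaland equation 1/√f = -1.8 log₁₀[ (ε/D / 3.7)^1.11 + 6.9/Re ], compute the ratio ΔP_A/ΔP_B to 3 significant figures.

ΔP_A/ΔP_B ≈ 8.96

Pipe A: V = Q/A = 0.000824/0.002894 = 0.2847 m/s; Re = 8164; ε/D = 0.00214; Haaland → f = 0.03526; ΔP_A = f(L/D)(ρV²/2) = 2402 Pa.
Pipe B: V = Q/A = 0.000824/0.004976 = 0.1656 m/s; Re = 6226; ε/D = 2.39e-05; Haaland → f = 0.03535; ΔP_B = f(L/D)(ρV²/2) = 267.9 Pa.
ΔP_A/ΔP_B = 2402/267.9 = 8.96.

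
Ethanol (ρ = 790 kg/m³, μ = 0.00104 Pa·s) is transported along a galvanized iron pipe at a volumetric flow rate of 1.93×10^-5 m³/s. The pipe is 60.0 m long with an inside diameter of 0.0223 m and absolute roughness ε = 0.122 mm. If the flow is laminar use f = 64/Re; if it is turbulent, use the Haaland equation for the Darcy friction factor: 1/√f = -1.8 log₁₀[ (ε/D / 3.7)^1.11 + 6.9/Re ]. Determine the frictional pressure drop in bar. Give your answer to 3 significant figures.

ΔP ≈ 0.00198 bar

Cross-sectional area A = πD²/4 = π(0.0223)²/4 = 0.0003906 m²; mean velocity V = Q/A = 1.93e-05/0.0003906 = 0.04941 m/s.
Reynolds number Re = ρVD/μ = 790 · 0.04941 · 0.0223 / 0.00104 = 837.1.
Re < 2300 → laminar flow, so f = 64/Re = 64/837.1 = 0.07646 (the turbulent correlation is not needed).
Darcy-Weisbach: ΔP = f(L/D)(ρV²/2) = 0.07646·(60/0.0223)·(790·0.04941²/2) = 0.07646·2691·0.9645 = 198.4 Pa.
ΔP = 198.4 Pa = 0.00198 bar.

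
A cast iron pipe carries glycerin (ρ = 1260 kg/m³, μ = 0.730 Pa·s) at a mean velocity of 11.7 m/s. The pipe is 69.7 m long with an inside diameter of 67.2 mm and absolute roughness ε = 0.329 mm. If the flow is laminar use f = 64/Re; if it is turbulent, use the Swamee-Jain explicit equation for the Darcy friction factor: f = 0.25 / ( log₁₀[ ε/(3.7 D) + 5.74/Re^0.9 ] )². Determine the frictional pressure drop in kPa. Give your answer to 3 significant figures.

ΔP ≈ 4220 kPa

Reynolds number Re = ρVD/μ = 1260 · 11.7 · 0.0672 / 0.73 = 1357.
Re < 2300 → laminar flow, so f = 64/Re = 64/1357 = 0.04716 (the turbulent correlation is not needed).
Darcy-Weisbach: ΔP = f(L/D)(ρV²/2) = 0.04716·(69.7/0.0672)·(1260·11.7²/2) = 0.04716·1037·8.624e+04 = 4.218e+06 Pa.
ΔP = 4.218e+06 Pa = 4220 kPa.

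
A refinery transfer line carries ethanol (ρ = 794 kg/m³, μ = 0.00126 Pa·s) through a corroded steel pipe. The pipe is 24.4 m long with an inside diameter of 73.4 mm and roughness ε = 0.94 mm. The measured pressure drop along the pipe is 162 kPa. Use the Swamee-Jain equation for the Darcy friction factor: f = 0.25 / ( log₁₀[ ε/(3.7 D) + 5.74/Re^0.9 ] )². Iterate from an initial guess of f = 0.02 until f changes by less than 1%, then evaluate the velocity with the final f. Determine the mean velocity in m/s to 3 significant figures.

Rearranging Darcy-Weisbach: V = √(2·ΔP·D/(f·L·ρ)). With ε/D = 0.00094/0.0734 = 0.0128, iterate starting from f = 0.02:
  f = 0.02 → V = √(2·1.62e+05·0.0734/(0.02·24.4·794)) = 7.834 m/s; Re = ρVD/μ = 3.624e+05; f → 0.04152
  f = 0.04152 → V = 5.437 m/s; Re = 2.515e+05; f → 0.04162
Converged (Δf/f < 1%). With the final f = 0.04162: V = √(2·1.62e+05·0.0734/(0.04162·24.4·794)) = 5.431 m/s.

V ≈ 5.43 m/s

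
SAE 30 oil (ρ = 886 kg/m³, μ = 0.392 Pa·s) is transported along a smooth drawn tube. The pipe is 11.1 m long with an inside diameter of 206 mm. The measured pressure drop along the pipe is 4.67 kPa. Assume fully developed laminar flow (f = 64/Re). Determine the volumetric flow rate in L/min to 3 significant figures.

Q ≈ 2850 L/min

For laminar flow, f = 64/Re with Re = ρVD/μ, so Darcy-Weisbach reduces to ΔP = 32μLV/D². Solving for V: V = ΔP·D²/(32μL) = 4670·(0.206)²/(32·0.392·11.1) = 1.423 m/s.
Check: Re = ρVD/μ = 886·1.423·0.206/0.392 = 662.7 < 2300, so the laminar assumption holds.
Q = V·A = 1.423·(π/4·0.206²) = 0.04744 m³/s = 2850 L/min.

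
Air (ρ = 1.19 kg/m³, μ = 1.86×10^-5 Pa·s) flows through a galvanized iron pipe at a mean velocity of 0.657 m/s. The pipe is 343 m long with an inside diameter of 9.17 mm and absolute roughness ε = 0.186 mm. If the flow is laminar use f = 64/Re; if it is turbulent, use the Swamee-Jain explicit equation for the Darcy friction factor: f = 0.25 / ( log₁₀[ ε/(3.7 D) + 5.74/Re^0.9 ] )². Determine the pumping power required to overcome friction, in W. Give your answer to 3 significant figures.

P ≈ 0.0692 W

Reynolds number Re = ρVD/μ = 1.19 · 0.657 · 0.00917 / 1.86e-05 = 385.5.
Re < 2300 → laminar flow, so f = 64/Re = 64/385.5 = 0.166 (the turbulent correlation is not needed).
Darcy-Weisbach: ΔP = f(L/D)(ρV²/2) = 0.166·(343/0.00917)·(1.19·0.657²/2) = 0.166·3.74e+04·0.2568 = 1595 Pa.
Q = V·A = 0.657·6.604e-05 = 4.339e-05 m³/s.
Pumping power P = QΔP = 4.339e-05·1595 = 0.06921 W = 0.0692 W.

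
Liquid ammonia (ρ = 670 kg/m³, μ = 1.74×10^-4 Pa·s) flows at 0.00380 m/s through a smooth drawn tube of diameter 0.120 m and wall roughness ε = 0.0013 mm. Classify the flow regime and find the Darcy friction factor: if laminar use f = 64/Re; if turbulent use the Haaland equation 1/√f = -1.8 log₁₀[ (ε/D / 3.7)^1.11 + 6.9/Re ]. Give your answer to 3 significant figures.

Re = ρVD/μ = 670·0.0038·0.12/0.000174 = 1756.
Re < 2300 → laminar, so f = 64/Re = 0.03645 (roughness is irrelevant in laminar flow).

f ≈ 0.0364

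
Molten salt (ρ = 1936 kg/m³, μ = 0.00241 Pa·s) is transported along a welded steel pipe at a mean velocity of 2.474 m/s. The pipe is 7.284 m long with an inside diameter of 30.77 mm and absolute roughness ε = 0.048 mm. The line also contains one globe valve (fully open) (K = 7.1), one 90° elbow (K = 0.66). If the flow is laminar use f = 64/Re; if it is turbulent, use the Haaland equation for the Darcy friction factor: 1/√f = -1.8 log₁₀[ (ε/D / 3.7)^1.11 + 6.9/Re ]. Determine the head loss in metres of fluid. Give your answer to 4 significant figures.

Reynolds number Re = ρVD/μ = 1936 · 2.474 · 0.03077 / 0.00241 = 6.115e+04.
Re > 4000 → turbulent. Relative roughness ε/D = 4.8e-05/0.03077 = 0.00156. Haaland: 1/√f = -1.8 log₁₀[(0.00156/3.7)^1.11 + 6.9/6.115e+04] = -1.8 log₁₀[0.000179 + 0.000113] = 6.362, so f = 0.02471.
Total minor-loss coefficient ΣK = 1·7.1 + 1·0.66 = 7.76.
ΔP = [f·L/D + ΣK]·(ρV²/2) = [0.02471·7.284/0.03077 + 7.76]·(1936·2.474²/2) = [5.849 + 7.76]·5925 = 8.063e+04 Pa.
Head loss h_f = ΔP/(ρg) = 8.063e+04/(1936·9.81) = 4.245 m.

h_f ≈ 4.245 m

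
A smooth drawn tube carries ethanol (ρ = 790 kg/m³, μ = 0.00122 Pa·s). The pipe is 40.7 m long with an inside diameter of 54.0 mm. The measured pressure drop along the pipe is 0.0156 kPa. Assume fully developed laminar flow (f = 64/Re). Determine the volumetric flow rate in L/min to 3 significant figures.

Q ≈ 3.93 L/min

For laminar flow, f = 64/Re with Re = ρVD/μ, so Darcy-Weisbach reduces to ΔP = 32μLV/D². Solving for V: V = ΔP·D²/(32μL) = 15.6·(0.054)²/(32·0.00122·40.7) = 0.02863 m/s.
Check: Re = ρVD/μ = 790·0.02863·0.054/0.00122 = 1001 < 2300, so the laminar assumption holds.
Q = V·A = 0.02863·(π/4·0.054²) = 6.557e-05 m³/s = 3.93 L/min.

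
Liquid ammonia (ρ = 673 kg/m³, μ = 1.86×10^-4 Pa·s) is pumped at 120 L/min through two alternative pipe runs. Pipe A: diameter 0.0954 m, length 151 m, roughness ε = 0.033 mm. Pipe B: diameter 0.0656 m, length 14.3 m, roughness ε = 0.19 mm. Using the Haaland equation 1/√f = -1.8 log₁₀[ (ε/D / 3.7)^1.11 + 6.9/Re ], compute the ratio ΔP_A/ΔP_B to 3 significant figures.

Pipe A: V = Q/A = 0.002/0.007148 = 0.2798 m/s; Re = 9.658e+04; ε/D = 0.000346; Haaland → f = 0.0195; ΔP_A = f(L/D)(ρV²/2) = 813.2 Pa.
Pipe B: V = Q/A = 0.002/0.00338 = 0.5917 m/s; Re = 1.405e+05; ε/D = 0.0029; Haaland → f = 0.02683; ΔP_B = f(L/D)(ρV²/2) = 689 Pa.
ΔP_A/ΔP_B = 813.2/689 = 1.18.

ΔP_A/ΔP_B ≈ 1.18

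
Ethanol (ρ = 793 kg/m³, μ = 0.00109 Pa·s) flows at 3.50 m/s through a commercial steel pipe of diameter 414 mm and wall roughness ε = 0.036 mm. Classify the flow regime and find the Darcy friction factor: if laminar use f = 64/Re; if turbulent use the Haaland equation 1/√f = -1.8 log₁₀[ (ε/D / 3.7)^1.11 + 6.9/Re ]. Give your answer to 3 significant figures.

f ≈ 0.0131

Re = ρVD/μ = 793·3.5·0.414/0.00109 = 1.054e+06.
Re > 4000 → turbulent. ε/D = 3.6e-05/0.414 = 8.7e-05; Haaland: 1/√f = -1.8 log₁₀[7.28e-06 + 6.55e-06] = 8.747, so f = 0.01307.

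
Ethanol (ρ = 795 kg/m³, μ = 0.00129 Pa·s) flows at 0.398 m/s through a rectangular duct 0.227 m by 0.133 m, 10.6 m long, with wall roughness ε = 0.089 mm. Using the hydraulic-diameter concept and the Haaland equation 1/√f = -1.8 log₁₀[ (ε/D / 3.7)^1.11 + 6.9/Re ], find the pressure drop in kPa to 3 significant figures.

Hydraulic diameter D_h = 4A/P = 4·(0.227·0.133)/(2·(0.227+0.133)) = 0.1208/0.72 = 0.1677 m.
Re = ρVD_h/μ = 795·0.398·0.1677/0.00129 = 4.114e+04.
ε/D_h = 8.9e-05/0.1677 = 0.000531; Haaland gives 1/√f = -1.8 log₁₀[5.42e-05+0.000168] = 6.577, so f = 0.02312.
ΔP = f(L/D_h)(ρV²/2) = 0.02312·10.6/0.1677·62.97 = 91.99 Pa.
ΔP = 0.0920 kPa.

ΔP ≈ 0.0920 kPa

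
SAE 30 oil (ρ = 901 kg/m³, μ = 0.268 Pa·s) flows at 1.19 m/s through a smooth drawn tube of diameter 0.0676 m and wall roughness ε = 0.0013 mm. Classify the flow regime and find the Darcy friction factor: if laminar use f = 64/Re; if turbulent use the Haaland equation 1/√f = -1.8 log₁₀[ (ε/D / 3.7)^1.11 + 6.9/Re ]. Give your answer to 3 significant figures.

f ≈ 0.237

Re = ρVD/μ = 901·1.19·0.0676/0.268 = 270.4.
Re < 2300 → laminar, so f = 64/Re = 0.2366 (roughness is irrelevant in laminar flow).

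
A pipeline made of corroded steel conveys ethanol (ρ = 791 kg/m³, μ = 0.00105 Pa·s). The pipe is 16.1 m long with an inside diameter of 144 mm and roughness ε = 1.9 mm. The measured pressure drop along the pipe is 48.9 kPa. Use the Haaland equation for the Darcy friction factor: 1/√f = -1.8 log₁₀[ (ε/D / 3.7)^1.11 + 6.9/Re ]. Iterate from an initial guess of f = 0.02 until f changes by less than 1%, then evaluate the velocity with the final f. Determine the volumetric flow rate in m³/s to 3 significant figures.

Rearranging Darcy-Weisbach: V = √(2·ΔP·D/(f·L·ρ)). With ε/D = 0.0019/0.144 = 0.0132, iterate starting from f = 0.02:
  f = 0.02 → V = √(2·4.89e+04·0.144/(0.02·16.1·791)) = 7.436 m/s; Re = ρVD/μ = 8.066e+05; f → 0.04187
  f = 0.04187 → V = 5.139 m/s; Re = 5.575e+05; f → 0.04189
Converged (Δf/f < 1%). With the final f = 0.04189: V = √(2·4.89e+04·0.144/(0.04189·16.1·791)) = 5.138 m/s.
Q = V·A = 5.138·(π/4·0.144²) = 0.08367 m³/s = 0.0837 m³/s.

Q ≈ 0.0837 m³/s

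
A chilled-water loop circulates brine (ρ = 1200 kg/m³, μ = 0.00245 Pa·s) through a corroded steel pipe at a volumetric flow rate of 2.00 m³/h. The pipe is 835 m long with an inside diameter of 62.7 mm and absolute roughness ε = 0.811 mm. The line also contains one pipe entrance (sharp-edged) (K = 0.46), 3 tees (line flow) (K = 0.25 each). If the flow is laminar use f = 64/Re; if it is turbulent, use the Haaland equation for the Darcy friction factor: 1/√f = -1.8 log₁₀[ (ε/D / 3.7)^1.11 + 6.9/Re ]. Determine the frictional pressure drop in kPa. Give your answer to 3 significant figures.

Q = 2.00 m³/h = 2.00/3600 = 0.0005556 m³/s.
Cross-sectional area A = πD²/4 = π(0.0627)²/4 = 0.003088 m²; mean velocity V = Q/A = 0.0005556/0.003088 = 0.1799 m/s.
Reynolds number Re = ρVD/μ = 1200 · 0.1799 · 0.0627 / 0.00245 = 5526.
Re > 4000 → turbulent. Relative roughness ε/D = 0.000811/0.0627 = 0.0129. Haaland: 1/√f = -1.8 log₁₀[(0.0129/3.7)^1.11 + 6.9/5526] = -1.8 log₁₀[0.00188 + 0.00125] = 4.509, so f = 0.04918.
Total minor-loss coefficient ΣK = 1·0.46 + 3·0.25 = 1.21.
ΔP = [f·L/D + ΣK]·(ρV²/2) = [0.04918·835/0.0627 + 1.21]·(1200·0.1799²/2) = [655 + 1.21]·19.42 = 1.275e+04 Pa.
ΔP = 1.275e+04 Pa = 12.7 kPa.

ΔP ≈ 12.7 kPa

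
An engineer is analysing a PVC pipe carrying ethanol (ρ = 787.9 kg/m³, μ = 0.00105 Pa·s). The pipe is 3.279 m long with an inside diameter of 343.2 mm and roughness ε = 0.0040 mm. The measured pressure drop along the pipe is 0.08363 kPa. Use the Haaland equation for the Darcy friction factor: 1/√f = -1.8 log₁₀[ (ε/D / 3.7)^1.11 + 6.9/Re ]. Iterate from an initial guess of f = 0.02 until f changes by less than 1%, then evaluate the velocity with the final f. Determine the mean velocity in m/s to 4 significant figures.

Rearranging Darcy-Weisbach: V = √(2·ΔP·D/(f·L·ρ)). With ε/D = 4e-06/0.3432 = 1.17e-05, iterate starting from f = 0.02:
  f = 0.02 → V = √(2·83.63·0.3432/(0.02·3.279·787.9)) = 1.054 m/s; Re = ρVD/μ = 2.714e+05; f → 0.0147
  f = 0.0147 → V = 1.229 m/s; Re = 3.166e+05; f → 0.0143
  f = 0.0143 → V = 1.247 m/s; Re = 3.211e+05; f → 0.01426
Converged (Δf/f < 1%). With the final f = 0.01426: V = √(2·83.63·0.3432/(0.01426·3.279·787.9)) = 1.248 m/s.

V ≈ 1.248 m/s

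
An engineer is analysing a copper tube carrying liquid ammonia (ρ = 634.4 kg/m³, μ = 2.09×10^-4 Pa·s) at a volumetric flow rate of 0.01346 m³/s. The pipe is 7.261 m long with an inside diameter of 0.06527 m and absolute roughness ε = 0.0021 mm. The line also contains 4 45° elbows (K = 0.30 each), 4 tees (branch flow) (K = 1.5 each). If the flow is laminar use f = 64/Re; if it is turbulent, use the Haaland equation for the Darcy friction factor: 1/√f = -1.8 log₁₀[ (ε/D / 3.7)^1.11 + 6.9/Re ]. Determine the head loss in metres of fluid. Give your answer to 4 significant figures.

Cross-sectional area A = πD²/4 = π(0.06527)²/4 = 0.003346 m²; mean velocity V = Q/A = 0.01346/0.003346 = 4.023 m/s.
Reynolds number Re = ρVD/μ = 634.4 · 4.023 · 0.06527 / 0.000209 = 7.97e+05.
Re > 4000 → turbulent. Relative roughness ε/D = 2.1e-06/0.06527 = 3.22e-05. Haaland: 1/√f = -1.8 log₁₀[(3.22e-05/3.7)^1.11 + 6.9/7.97e+05] = -1.8 log₁₀[2.41e-06 + 8.66e-06] = 8.92, so f = 0.01257.
Total minor-loss coefficient ΣK = 4·0.3 + 4·1.5 = 7.2.
ΔP = [f·L/D + ΣK]·(ρV²/2) = [0.01257·7.261/0.06527 + 7.2]·(634.4·4.023²/2) = [1.398 + 7.2]·5133 = 4.414e+04 Pa.
Head loss h_f = ΔP/(ρg) = 4.414e+04/(634.4·9.81) = 7.092 m.

h_f ≈ 7.092 m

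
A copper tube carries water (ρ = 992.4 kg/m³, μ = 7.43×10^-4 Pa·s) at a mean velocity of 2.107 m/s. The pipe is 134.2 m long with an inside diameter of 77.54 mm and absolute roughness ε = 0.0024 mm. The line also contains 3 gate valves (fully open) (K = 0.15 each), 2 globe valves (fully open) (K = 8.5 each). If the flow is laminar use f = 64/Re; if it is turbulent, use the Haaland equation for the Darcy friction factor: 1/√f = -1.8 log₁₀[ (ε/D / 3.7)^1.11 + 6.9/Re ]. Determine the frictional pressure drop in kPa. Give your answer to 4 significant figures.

ΔP ≈ 97.35 kPa

Reynolds number Re = ρVD/μ = 992.4 · 2.107 · 0.07754 / 0.000743 = 2.182e+05.
Re > 4000 → turbulent. Relative roughness ε/D = 2.4e-06/0.07754 = 3.1e-05. Haaland: 1/√f = -1.8 log₁₀[(3.1e-05/3.7)^1.11 + 6.9/2.182e+05] = -1.8 log₁₀[2.31e-06 + 3.16e-05] = 8.045, so f = 0.01545.
Total minor-loss coefficient ΣK = 3·0.15 + 2·8.5 = 17.4.
ΔP = [f·L/D + ΣK]·(ρV²/2) = [0.01545·134.2/0.07754 + 17.4]·(992.4·2.107²/2) = [26.74 + 17.4]·2203 = 9.735e+04 Pa.
ΔP = 9.735e+04 Pa = 97.35 kPa.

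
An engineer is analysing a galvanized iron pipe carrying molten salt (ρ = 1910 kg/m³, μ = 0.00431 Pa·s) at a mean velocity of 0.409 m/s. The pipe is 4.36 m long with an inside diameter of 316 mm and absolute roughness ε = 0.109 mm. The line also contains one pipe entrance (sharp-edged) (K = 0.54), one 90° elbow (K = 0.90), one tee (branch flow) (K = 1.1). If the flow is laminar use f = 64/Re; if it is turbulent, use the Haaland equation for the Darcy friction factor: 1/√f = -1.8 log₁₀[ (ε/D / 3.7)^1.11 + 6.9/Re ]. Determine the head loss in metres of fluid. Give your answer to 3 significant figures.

h_f ≈ 0.0242 m

Reynolds number Re = ρVD/μ = 1910 · 0.409 · 0.316 / 0.00431 = 5.728e+04.
Re > 4000 → turbulent. Relative roughness ε/D = 0.000109/0.316 = 0.000345. Haaland: 1/√f = -1.8 log₁₀[(0.000345/3.7)^1.11 + 6.9/5.728e+04] = -1.8 log₁₀[3.36e-05 + 0.00012] = 6.862, so f = 0.02124.
Total minor-loss coefficient ΣK = 1·0.54 + 1·0.9 + 1·1.1 = 2.54.
ΔP = [f·L/D + ΣK]·(ρV²/2) = [0.02124·4.36/0.316 + 2.54]·(1910·0.409²/2) = [0.293 + 2.54]·159.8 = 452.6 Pa.
Head loss h_f = ΔP/(ρg) = 452.6/(1910·9.81) = 0.0242 m.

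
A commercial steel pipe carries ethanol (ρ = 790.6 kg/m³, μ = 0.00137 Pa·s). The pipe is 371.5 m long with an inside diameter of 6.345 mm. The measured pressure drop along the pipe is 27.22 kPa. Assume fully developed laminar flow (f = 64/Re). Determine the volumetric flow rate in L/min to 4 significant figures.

For laminar flow, f = 64/Re with Re = ρVD/μ, so Darcy-Weisbach reduces to ΔP = 32μLV/D². Solving for V: V = ΔP·D²/(32μL) = 2.722e+04·(0.006345)²/(32·0.00137·371.5) = 0.06729 m/s.
Check: Re = ρVD/μ = 790.6·0.06729·0.006345/0.00137 = 246.4 < 2300, so the laminar assumption holds.
Q = V·A = 0.06729·(π/4·0.006345²) = 2.128e-06 m³/s = 0.1277 L/min.

Q ≈ 0.1277 L/min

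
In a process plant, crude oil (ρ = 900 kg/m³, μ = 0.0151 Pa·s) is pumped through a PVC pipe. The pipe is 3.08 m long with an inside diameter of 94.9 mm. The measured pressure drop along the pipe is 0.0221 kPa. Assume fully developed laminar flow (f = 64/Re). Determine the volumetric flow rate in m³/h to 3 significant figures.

Q ≈ 3.41 m³/h

For laminar flow, f = 64/Re with Re = ρVD/μ, so Darcy-Weisbach reduces to ΔP = 32μLV/D². Solving for V: V = ΔP·D²/(32μL) = 22.1·(0.0949)²/(32·0.0151·3.08) = 0.1337 m/s.
Check: Re = ρVD/μ = 900·0.1337·0.0949/0.0151 = 756.4 < 2300, so the laminar assumption holds.
Q = V·A = 0.1337·(π/4·0.0949²) = 0.000946 m³/s = 3.41 m³/h.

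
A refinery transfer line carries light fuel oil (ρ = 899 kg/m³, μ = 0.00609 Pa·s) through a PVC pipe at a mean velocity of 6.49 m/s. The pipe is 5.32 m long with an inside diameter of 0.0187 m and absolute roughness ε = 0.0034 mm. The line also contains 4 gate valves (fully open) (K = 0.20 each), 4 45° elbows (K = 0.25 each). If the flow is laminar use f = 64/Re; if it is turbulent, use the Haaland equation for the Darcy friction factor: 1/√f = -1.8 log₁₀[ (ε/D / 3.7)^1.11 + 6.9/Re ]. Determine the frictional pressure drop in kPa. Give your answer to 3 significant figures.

Reynolds number Re = ρVD/μ = 899 · 6.49 · 0.0187 / 0.00609 = 1.792e+04.
Re > 4000 → turbulent. Relative roughness ε/D = 3.4e-06/0.0187 = 0.000182. Haaland: 1/√f = -1.8 log₁₀[(0.000182/3.7)^1.11 + 6.9/1.792e+04] = -1.8 log₁₀[1.65e-05 + 0.000385] = 6.113, so f = 0.02676.
Total minor-loss coefficient ΣK = 4·0.2 + 4·0.25 = 1.8.
ΔP = [f·L/D + ΣK]·(ρV²/2) = [0.02676·5.32/0.0187 + 1.8]·(899·6.49²/2) = [7.613 + 1.8]·1.893e+04 = 1.782e+05 Pa.
ΔP = 1.782e+05 Pa = 178 kPa.

ΔP ≈ 178 kPa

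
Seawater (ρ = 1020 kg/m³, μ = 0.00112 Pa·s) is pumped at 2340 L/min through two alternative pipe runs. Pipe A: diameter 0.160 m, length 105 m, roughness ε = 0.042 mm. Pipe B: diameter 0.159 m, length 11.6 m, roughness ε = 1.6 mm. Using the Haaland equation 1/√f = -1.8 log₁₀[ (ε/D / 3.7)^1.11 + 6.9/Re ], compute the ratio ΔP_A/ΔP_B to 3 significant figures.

Pipe A: V = Q/A = 0.039/0.02011 = 1.94 m/s; Re = 2.826e+05; ε/D = 0.000263; Haaland → f = 0.01663; ΔP_A = f(L/D)(ρV²/2) = 2.094e+04 Pa.
Pipe B: V = Q/A = 0.039/0.01986 = 1.964 m/s; Re = 2.844e+05; ε/D = 0.0101; Haaland → f = 0.03826; ΔP_B = f(L/D)(ρV²/2) = 5492 Pa.
ΔP_A/ΔP_B = 2.094e+04/5492 = 3.81.

ΔP_A/ΔP_B ≈ 3.81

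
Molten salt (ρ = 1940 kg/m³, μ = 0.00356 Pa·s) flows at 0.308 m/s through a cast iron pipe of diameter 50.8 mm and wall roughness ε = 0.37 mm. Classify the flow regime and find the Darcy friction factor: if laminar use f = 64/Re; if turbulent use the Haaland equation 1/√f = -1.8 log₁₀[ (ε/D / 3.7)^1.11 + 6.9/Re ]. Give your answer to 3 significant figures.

Re = ρVD/μ = 1940·0.308·0.0508/0.00356 = 8526.
Re > 4000 → turbulent. ε/D = 0.00037/0.0508 = 0.00728; Haaland: 1/√f = -1.8 log₁₀[0.000992 + 0.000809] = 4.94, so f = 0.04098.

f ≈ 0.0410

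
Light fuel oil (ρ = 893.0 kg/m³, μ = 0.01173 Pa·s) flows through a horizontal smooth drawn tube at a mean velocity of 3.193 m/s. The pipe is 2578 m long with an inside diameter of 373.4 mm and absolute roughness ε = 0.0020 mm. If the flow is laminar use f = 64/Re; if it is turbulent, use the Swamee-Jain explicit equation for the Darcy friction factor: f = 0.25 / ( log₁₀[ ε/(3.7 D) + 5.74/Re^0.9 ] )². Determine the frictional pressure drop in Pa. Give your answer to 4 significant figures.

ΔP ≈ 573900 Pa

Reynolds number Re = ρVD/μ = 893 · 3.193 · 0.3734 / 0.0117 = 9.077e+04.
Re > 4000 → turbulent. Relative roughness ε/D = 2e-06/0.3734 = 5.36e-06. Swamee-Jain: f = 0.25/(log₁₀[5.36e-06/3.7 + 5.74/9.077e+04^0.9])² = 0.25/(log₁₀[1.45e-06 + 0.000198])² = 0.25/(-3.7)² = 0.01826.
Darcy-Weisbach: ΔP = f(L/D)(ρV²/2) = 0.01826·(2578/0.3734)·(893·3.193²/2) = 0.01826·6904·4552 = 5.739e+05 Pa.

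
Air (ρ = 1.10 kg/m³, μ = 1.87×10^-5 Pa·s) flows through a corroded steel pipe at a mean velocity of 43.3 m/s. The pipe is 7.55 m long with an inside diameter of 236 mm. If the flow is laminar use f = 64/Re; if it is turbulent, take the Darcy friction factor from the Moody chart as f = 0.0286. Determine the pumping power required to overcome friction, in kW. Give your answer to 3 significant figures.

P ≈ 1.79 kW

Reynolds number Re = ρVD/μ = 1.1 · 43.3 · 0.236 / 1.87e-05 = 6.011e+05.
Re > 4000 → turbulent; use the Moody-chart value f = 0.0286.
Darcy-Weisbach: ΔP = f(L/D)(ρV²/2) = 0.0286·(7.55/0.236)·(1.1·43.3²/2) = 0.0286·31.99·1031 = 943.5 Pa.
Q = V·A = 43.3·0.04374 = 1.894 m³/s.
Pumping power P = QΔP = 1.894·943.5 = 1787 W = 1.79 kW.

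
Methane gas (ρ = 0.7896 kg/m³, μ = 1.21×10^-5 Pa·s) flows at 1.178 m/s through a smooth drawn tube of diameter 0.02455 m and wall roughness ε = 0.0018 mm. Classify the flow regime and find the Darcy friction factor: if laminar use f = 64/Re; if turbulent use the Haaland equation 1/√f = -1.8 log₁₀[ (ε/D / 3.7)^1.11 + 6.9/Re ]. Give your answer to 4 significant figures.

f ≈ 0.03391

Re = ρVD/μ = 0.7896·1.178·0.02455/1.21e-05 = 1887.
Re < 2300 → laminar, so f = 64/Re = 0.03391 (roughness is irrelevant in laminar flow).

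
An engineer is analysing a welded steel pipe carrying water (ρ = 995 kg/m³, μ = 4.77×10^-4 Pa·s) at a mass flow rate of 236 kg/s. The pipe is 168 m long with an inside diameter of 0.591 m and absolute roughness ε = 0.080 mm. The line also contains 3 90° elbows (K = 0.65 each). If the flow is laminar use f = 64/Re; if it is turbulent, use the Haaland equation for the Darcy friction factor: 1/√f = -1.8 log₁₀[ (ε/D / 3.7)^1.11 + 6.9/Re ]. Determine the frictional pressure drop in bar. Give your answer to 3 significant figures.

ΔP ≈ 0.0218 bar

A = πD²/4 = π(0.591)²/4 = 0.2743 m²; mean velocity V = ṁ/(ρA) = 236/(995 · 0.2743) = 0.8646 m/s.
Reynolds number Re = ρVD/μ = 995 · 0.8646 · 0.591 / 0.000477 = 1.066e+06.
Re > 4000 → turbulent. Relative roughness ε/D = 8e-05/0.591 = 0.000135. Haaland: 1/√f = -1.8 log₁₀[(0.000135/3.7)^1.11 + 6.9/1.066e+06] = -1.8 log₁₀[1.19e-05 + 6.47e-06] = 8.525, so f = 0.01376.
Total minor-loss coefficient ΣK = 3·0.65 = 1.95.
ΔP = [f·L/D + ΣK]·(ρV²/2) = [0.01376·168/0.591 + 1.95]·(995·0.8646²/2) = [3.912 + 1.95]·371.9 = 2180 Pa.
ΔP = 2180 Pa = 0.0218 bar.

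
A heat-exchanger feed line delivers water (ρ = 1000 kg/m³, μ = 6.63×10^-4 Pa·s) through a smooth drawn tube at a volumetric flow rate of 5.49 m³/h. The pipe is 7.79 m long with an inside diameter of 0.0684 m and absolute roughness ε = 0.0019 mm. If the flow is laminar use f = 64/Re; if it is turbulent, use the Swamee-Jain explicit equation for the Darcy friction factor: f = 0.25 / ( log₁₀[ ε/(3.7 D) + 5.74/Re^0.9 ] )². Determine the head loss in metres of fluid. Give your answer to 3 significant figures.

h_f ≈ 0.0216 m

Q = 5.49 m³/h = 5.49/3600 = 0.001525 m³/s.
Cross-sectional area A = πD²/4 = π(0.0684)²/4 = 0.003675 m²; mean velocity V = Q/A = 0.001525/0.003675 = 0.415 m/s.
Reynolds number Re = ρVD/μ = 1000 · 0.415 · 0.0684 / 0.000663 = 4.282e+04.
Re > 4000 → turbulent. Relative roughness ε/D = 1.9e-06/0.0684 = 2.78e-05. Swamee-Jain: f = 0.25/(log₁₀[2.78e-05/3.7 + 5.74/4.282e+04^0.9])² = 0.25/(log₁₀[7.51e-06 + 0.000389])² = 0.25/(-3.401)² = 0.02161.
Darcy-Weisbach: ΔP = f(L/D)(ρV²/2) = 0.02161·(7.79/0.0684)·(1000·0.415²/2) = 0.02161·113.9·86.12 = 212 Pa.
Head loss h_f = ΔP/(ρg) = 212/(1000·9.81) = 0.0216 m.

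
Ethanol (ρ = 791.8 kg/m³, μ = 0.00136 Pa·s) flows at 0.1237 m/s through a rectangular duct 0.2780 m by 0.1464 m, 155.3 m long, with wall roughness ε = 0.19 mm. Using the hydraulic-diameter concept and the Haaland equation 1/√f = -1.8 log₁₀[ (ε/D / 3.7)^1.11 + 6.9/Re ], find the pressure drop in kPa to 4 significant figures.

Hydraulic diameter D_h = 4A/P = 4·(0.278·0.1464)/(2·(0.278+0.1464)) = 0.1628/0.8488 = 0.1918 m.
Re = ρVD_h/μ = 791.8·0.1237·0.1918/0.00136 = 1.381e+04.
ε/D_h = 0.00019/0.1918 = 0.000991; Haaland gives 1/√f = -1.8 log₁₀[0.000108+0.0005] = 5.789, so f = 0.02984.
ΔP = f(L/D_h)(ρV²/2) = 0.02984·155.3/0.1918·6.058 = 146.4 Pa.
ΔP = 0.1464 kPa.

ΔP ≈ 0.1464 kPa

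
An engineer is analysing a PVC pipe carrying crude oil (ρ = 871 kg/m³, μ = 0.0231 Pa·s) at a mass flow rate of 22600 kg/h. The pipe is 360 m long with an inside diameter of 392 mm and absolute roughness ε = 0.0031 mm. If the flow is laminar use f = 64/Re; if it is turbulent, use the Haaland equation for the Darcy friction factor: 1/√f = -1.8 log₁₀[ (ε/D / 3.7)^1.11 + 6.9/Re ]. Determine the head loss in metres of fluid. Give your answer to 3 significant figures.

h_f ≈ 0.0121 m

ṁ = 22600 kg/h = 22600/3600 = 6.278 kg/s.
A = πD²/4 = π(0.392)²/4 = 0.1207 m²; mean velocity V = ṁ/(ρA) = 6.278/(871 · 0.1207) = 0.05972 m/s.
Reynolds number Re = ρVD/μ = 871 · 0.05972 · 0.392 / 0.0231 = 882.7.
Re < 2300 → laminar flow, so f = 64/Re = 64/882.7 = 0.0725 (the turbulent correlation is not needed).
Darcy-Weisbach: ΔP = f(L/D)(ρV²/2) = 0.0725·(360/0.392)·(871·0.05972²/2) = 0.0725·918.4·1.553 = 103.4 Pa.
Head loss h_f = ΔP/(ρg) = 103.4/(871·9.81) = 0.0121 m.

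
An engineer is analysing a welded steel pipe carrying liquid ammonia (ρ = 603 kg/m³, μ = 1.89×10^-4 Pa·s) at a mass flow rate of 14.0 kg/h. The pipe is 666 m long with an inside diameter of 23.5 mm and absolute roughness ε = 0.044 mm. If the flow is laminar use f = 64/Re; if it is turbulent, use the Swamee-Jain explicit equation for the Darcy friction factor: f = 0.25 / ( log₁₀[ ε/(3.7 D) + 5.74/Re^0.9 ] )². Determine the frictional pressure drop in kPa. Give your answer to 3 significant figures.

ṁ = 14.0 kg/h = 14.0/3600 = 0.003889 kg/s.
A = πD²/4 = π(0.0235)²/4 = 0.0004337 m²; mean velocity V = ṁ/(ρA) = 0.003889/(603 · 0.0004337) = 0.01487 m/s.
Reynolds number Re = ρVD/μ = 603 · 0.01487 · 0.0235 / 0.000189 = 1115.
Re < 2300 → laminar flow, so f = 64/Re = 64/1115 = 0.05741 (the turbulent correlation is not needed).
Darcy-Weisbach: ΔP = f(L/D)(ρV²/2) = 0.05741·(666/0.0235)·(603·0.01487²/2) = 0.05741·2.834e+04·0.06666 = 108.5 Pa.
ΔP = 108.5 Pa = 0.108 kPa.

ΔP ≈ 0.108 kPa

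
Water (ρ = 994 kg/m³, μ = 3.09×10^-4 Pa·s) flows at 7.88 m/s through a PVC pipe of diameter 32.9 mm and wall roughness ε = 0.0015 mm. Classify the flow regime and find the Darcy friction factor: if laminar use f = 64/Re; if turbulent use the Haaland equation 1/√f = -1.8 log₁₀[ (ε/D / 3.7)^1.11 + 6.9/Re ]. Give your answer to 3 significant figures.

Re = ρVD/μ = 994·7.88·0.0329/0.000309 = 8.34e+05.
Re > 4000 → turbulent. ε/D = 1.5e-06/0.0329 = 4.56e-05; Haaland: 1/√f = -1.8 log₁₀[3.55e-06 + 8.27e-06] = 8.869, so f = 0.01271.

f ≈ 0.0127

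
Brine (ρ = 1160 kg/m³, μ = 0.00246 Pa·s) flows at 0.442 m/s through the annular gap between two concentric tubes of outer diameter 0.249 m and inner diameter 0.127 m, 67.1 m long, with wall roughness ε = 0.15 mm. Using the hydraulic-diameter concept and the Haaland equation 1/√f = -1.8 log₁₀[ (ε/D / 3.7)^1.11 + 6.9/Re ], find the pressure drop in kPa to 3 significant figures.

ΔP ≈ 1.68 kPa

Hydraulic diameter D_h = 4A/P = D_o - D_i = 0.249 - 0.127 = 0.122 m.
Re = ρVD_h/μ = 1160·0.442·0.122/0.00246 = 2.543e+04.
ε/D_h = 0.00015/0.122 = 0.00123; Haaland gives 1/√f = -1.8 log₁₀[0.000138+0.000271] = 6.099, so f = 0.02689.
ΔP = f(L/D_h)(ρV²/2) = 0.02689·67.1/0.122·113.3 = 1676 Pa.
ΔP = 1.68 kPa.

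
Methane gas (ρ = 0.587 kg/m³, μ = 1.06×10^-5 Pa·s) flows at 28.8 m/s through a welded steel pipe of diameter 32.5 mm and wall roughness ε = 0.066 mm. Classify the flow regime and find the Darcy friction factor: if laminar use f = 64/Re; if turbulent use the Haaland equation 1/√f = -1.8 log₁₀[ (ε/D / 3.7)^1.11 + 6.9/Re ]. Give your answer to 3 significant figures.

Re = ρVD/μ = 0.587·28.8·0.0325/1.06e-05 = 5.183e+04.
Re > 4000 → turbulent. ε/D = 6.6e-05/0.0325 = 0.00203; Haaland: 1/√f = -1.8 log₁₀[0.00024 + 0.000133] = 6.17, so f = 0.02627.

f ≈ 0.0263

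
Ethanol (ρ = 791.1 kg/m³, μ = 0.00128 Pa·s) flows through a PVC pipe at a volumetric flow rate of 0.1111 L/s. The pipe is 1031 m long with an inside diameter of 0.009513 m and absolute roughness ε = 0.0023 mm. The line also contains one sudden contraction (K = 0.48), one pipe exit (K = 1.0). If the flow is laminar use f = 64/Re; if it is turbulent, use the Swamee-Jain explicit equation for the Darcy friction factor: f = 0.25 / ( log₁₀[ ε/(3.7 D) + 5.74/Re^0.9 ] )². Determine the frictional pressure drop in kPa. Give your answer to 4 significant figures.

Q = 0.1111 L/s = 0.1111/1000 = 0.0001111 m³/s.
Cross-sectional area A = πD²/4 = π(0.009513)²/4 = 7.108e-05 m²; mean velocity V = Q/A = 0.0001111/7.108e-05 = 1.563 m/s.
Reynolds number Re = ρVD/μ = 791.1 · 1.563 · 0.009513 / 0.00128 = 9190.
Re > 4000 → turbulent. Relative roughness ε/D = 2.3e-06/0.009513 = 0.000242. Swamee-Jain: f = 0.25/(log₁₀[0.000242/3.7 + 5.74/9190^0.9])² = 0.25/(log₁₀[6.53e-05 + 0.00156])² = 0.25/(-2.79)² = 0.03211.
Total minor-loss coefficient ΣK = 1·0.48 + 1·1 = 1.48.
ΔP = [f·L/D + ΣK]·(ρV²/2) = [0.03211·1031/0.009513 + 1.48]·(791.1·1.563²/2) = [3480 + 1.48]·966.5 = 3.365e+06 Pa.
ΔP = 3.365e+06 Pa = 3365 kPa.

ΔP ≈ 3365 kPa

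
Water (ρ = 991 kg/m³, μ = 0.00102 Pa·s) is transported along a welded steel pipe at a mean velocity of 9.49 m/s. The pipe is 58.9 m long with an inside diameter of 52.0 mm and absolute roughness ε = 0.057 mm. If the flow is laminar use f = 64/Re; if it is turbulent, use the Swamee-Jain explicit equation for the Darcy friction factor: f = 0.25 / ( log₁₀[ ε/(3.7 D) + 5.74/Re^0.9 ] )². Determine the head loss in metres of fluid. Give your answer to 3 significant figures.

Reynolds number Re = ρVD/μ = 991 · 9.49 · 0.052 / 0.00102 = 4.794e+05.
Re > 4000 → turbulent. Relative roughness ε/D = 5.7e-05/0.052 = 0.0011. Swamee-Jain: f = 0.25/(log₁₀[0.0011/3.7 + 5.74/4.794e+05^0.9])² = 0.25/(log₁₀[0.000296 + 4.43e-05])² = 0.25/(-3.468)² = 0.02079.
Darcy-Weisbach: ΔP = f(L/D)(ρV²/2) = 0.02079·(58.9/0.052)·(991·9.49²/2) = 0.02079·1133·4.462e+04 = 1.051e+06 Pa.
Head loss h_f = ΔP/(ρg) = 1.051e+06/(991·9.81) = 108 m.

h_f ≈ 108 m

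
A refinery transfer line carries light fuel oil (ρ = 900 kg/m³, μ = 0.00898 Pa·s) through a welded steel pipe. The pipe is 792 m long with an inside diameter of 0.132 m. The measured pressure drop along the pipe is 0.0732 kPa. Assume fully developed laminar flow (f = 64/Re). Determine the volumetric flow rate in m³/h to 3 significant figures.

For laminar flow, f = 64/Re with Re = ρVD/μ, so Darcy-Weisbach reduces to ΔP = 32μLV/D². Solving for V: V = ΔP·D²/(32μL) = 73.2·(0.132)²/(32·0.00898·792) = 0.005604 m/s.
Check: Re = ρVD/μ = 900·0.005604·0.132/0.00898 = 74.14 < 2300, so the laminar assumption holds.
Q = V·A = 0.005604·(π/4·0.132²) = 7.669e-05 m³/s = 0.276 m³/h.

Q ≈ 0.276 m³/h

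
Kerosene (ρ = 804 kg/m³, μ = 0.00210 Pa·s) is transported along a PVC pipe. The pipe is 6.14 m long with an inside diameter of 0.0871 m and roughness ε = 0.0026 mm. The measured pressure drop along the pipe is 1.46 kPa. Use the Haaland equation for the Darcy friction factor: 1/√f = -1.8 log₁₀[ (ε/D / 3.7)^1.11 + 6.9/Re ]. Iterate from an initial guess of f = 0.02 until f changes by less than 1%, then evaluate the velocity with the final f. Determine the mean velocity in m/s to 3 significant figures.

Rearranging Darcy-Weisbach: V = √(2·ΔP·D/(f·L·ρ)). With ε/D = 2.6e-06/0.0871 = 2.99e-05, iterate starting from f = 0.02:
  f = 0.02 → V = √(2·1460·0.0871/(0.02·6.14·804)) = 1.605 m/s; Re = ρVD/μ = 5.352e+04; f → 0.02048
  f = 0.02048 → V = 1.586 m/s; Re = 5.289e+04; f → 0.02053
Converged (Δf/f < 1%). With the final f = 0.02053: V = √(2·1460·0.0871/(0.02053·6.14·804)) = 1.584 m/s.

V ≈ 1.58 m/s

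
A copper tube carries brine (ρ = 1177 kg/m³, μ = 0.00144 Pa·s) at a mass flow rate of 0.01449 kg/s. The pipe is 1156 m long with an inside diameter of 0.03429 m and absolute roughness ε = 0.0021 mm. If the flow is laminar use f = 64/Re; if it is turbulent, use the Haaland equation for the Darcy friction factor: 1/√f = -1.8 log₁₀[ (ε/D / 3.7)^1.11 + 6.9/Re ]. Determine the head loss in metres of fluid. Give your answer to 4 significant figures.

h_f ≈ 0.05231 m

A = πD²/4 = π(0.03429)²/4 = 0.0009235 m²; mean velocity V = ṁ/(ρA) = 0.01449/(1177 · 0.0009235) = 0.01333 m/s.
Reynolds number Re = ρVD/μ = 1177 · 0.01333 · 0.03429 / 0.00144 = 373.6.
Re < 2300 → laminar flow, so f = 64/Re = 64/373.6 = 0.1713 (the turbulent correlation is not needed).
Darcy-Weisbach: ΔP = f(L/D)(ρV²/2) = 0.1713·(1156/0.03429)·(1177·0.01333²/2) = 0.1713·3.371e+04·0.1046 = 604 Pa.
Head loss h_f = ΔP/(ρg) = 604/(1177·9.81) = 0.05231 m.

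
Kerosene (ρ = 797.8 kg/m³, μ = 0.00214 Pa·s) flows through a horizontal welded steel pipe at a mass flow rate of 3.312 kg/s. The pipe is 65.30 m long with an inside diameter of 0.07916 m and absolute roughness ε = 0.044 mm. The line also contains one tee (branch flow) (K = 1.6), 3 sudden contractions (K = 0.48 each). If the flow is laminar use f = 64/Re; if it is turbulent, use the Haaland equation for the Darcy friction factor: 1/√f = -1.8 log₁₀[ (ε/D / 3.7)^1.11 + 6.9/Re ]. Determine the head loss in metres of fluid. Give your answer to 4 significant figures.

h_f ≈ 0.8744 m

A = πD²/4 = π(0.07916)²/4 = 0.004922 m²; mean velocity V = ṁ/(ρA) = 3.312/(797.8 · 0.004922) = 0.8435 m/s.
Reynolds number Re = ρVD/μ = 797.8 · 0.8435 · 0.07916 / 0.00214 = 2.489e+04.
Re > 4000 → turbulent. Relative roughness ε/D = 4.4e-05/0.07916 = 0.000556. Haaland: 1/√f = -1.8 log₁₀[(0.000556/3.7)^1.11 + 6.9/2.489e+04] = -1.8 log₁₀[5.7e-05 + 0.000277] = 6.257, so f = 0.02554.
Total minor-loss coefficient ΣK = 1·1.6 + 3·0.48 = 3.04.
ΔP = [f·L/D + ΣK]·(ρV²/2) = [0.02554·65.3/0.07916 + 3.04]·(797.8·0.8435²/2) = [21.07 + 3.04]·283.8 = 6844 Pa.
Head loss h_f = ΔP/(ρg) = 6844/(797.8·9.81) = 0.8744 m.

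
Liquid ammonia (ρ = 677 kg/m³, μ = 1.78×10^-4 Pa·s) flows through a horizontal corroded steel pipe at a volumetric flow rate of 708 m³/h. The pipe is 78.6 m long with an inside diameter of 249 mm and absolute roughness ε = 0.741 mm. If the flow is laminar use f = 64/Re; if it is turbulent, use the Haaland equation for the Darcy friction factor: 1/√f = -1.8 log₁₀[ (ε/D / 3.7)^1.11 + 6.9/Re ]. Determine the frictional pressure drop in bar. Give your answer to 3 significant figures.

Q = 708 m³/h = 708/3600 = 0.1967 m³/s.
Cross-sectional area A = πD²/4 = π(0.249)²/4 = 0.0487 m²; mean velocity V = Q/A = 0.1967/0.0487 = 4.039 m/s.
Reynolds number Re = ρVD/μ = 677 · 4.039 · 0.249 / 0.000178 = 3.825e+06.
Re > 4000 → turbulent. Relative roughness ε/D = 0.000741/0.249 = 0.00298. Haaland: 1/√f = -1.8 log₁₀[(0.00298/3.7)^1.11 + 6.9/3.825e+06] = -1.8 log₁₀[0.000367 + 1.8e-06] = 6.179, so f = 0.02619.
Darcy-Weisbach: ΔP = f(L/D)(ρV²/2) = 0.02619·(78.6/0.249)·(677·4.039²/2) = 0.02619·315.7·5521 = 4.565e+04 Pa.
ΔP = 4.565e+04 Pa = 0.456 bar.

ΔP ≈ 0.456 bar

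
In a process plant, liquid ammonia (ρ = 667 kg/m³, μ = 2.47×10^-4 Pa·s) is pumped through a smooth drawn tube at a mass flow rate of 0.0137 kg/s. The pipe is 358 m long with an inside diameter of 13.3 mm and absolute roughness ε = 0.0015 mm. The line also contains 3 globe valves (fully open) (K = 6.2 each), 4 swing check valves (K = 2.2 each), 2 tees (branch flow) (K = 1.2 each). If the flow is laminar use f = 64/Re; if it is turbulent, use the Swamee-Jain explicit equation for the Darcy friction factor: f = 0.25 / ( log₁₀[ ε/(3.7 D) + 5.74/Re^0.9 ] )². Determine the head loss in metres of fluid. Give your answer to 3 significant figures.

A = πD²/4 = π(0.0133)²/4 = 0.0001389 m²; mean velocity V = ṁ/(ρA) = 0.0137/(667 · 0.0001389) = 0.1478 m/s.
Reynolds number Re = ρVD/μ = 667 · 0.1478 · 0.0133 / 0.000247 = 5310.
Re > 4000 → turbulent. Relative roughness ε/D = 1.5e-06/0.0133 = 0.000113. Swamee-Jain: f = 0.25/(log₁₀[0.000113/3.7 + 5.74/5310^0.9])² = 0.25/(log₁₀[3.05e-05 + 0.00255])² = 0.25/(-2.588)² = 0.03731.
Total minor-loss coefficient ΣK = 3·6.2 + 4·2.2 + 2·1.2 = 29.8.
ΔP = [f·L/D + ΣK]·(ρV²/2) = [0.03731·358/0.0133 + 29.8]·(667·0.1478²/2) = [1004 + 29.8]·7.29 = 7538 Pa.
Head loss h_f = ΔP/(ρg) = 7538/(667·9.81) = 1.15 m.

h_f ≈ 1.15 m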